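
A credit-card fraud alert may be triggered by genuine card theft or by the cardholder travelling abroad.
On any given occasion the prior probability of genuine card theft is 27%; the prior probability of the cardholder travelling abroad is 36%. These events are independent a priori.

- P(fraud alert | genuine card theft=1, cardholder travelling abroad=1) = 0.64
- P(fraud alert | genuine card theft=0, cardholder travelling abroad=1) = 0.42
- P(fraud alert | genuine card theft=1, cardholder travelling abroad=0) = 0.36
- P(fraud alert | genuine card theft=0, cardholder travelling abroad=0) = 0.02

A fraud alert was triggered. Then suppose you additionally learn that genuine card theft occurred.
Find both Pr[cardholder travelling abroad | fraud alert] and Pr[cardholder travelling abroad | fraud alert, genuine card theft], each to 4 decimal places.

Pr[cardholder travelling abroad | fraud alert] ≈ 0.7069; Pr[cardholder travelling abroad | fraud alert, genuine card theft] ≈ 0.5000

Weight on cardholder travelling abroad=true, given the evidence: 0.110376 + 0.062208 = 0.172584
Denominator P(fraud alert): 0.02·0.73·0.64 + 0.42·0.73·0.36 + 0.36·0.27·0.64 + 0.64·0.27·0.36 = 0.244136
Posterior = 0.172584 / 0.244136 ≈ 0.7069

Now also conditioning on genuine card theft=true:
P(fraud alert | genuine card theft) = 0.36×0.64 + 0.64×0.36 = 0.230400 + 0.230400 = 0.460800
The cardholder travelling abroad-present share is 0.64×0.36 = 0.230400.
P(cardholder travelling abroad | fraud alert, genuine card theft) = 0.230400 / 0.460800 ≈ 0.5000
Conditioning on genuine card theft lowers the posterior on cardholder travelling abroad: the classic explaining-away effect in a common-effect structure.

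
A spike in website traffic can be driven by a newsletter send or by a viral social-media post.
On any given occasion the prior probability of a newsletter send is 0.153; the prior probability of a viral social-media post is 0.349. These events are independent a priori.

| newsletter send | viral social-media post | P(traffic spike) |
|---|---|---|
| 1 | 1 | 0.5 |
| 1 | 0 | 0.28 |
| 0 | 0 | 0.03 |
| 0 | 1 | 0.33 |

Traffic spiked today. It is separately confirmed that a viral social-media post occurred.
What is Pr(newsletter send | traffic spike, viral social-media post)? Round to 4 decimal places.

For the numerator, keep only newsletter send=true terms: 0.5*0.153 = 0.076500
Normalizer over all consistent configurations: 0.33*0.847 + 0.5*0.153 = 0.356010
Posterior = 0.076500 / 0.356010 ≈ 0.2149

Pr(newsletter send | traffic spike, viral social-media post) ≈ 0.2149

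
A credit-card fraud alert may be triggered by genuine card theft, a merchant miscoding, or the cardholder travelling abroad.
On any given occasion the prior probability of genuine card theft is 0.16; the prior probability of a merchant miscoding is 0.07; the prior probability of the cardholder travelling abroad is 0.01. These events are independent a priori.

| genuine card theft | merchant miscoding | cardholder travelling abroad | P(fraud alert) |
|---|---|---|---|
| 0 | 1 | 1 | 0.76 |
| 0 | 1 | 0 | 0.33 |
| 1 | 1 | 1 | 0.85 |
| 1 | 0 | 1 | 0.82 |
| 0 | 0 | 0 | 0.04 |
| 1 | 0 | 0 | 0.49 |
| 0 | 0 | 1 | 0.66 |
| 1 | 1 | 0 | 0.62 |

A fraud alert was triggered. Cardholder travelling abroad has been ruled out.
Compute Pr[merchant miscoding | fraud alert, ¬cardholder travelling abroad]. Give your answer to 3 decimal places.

Pr[merchant miscoding | fraud alert, ¬cardholder travelling abroad] ≈ 0.202

Weight on merchant miscoding=true, given the evidence: 0.019404 + 0.006944 = 0.026348
The normalizing constant is 0.04×0.84×0.93 + 0.33×0.84×0.07 + 0.49×0.16×0.93 + 0.62×0.16×0.07 = 0.130508
P(merchant miscoding | fraud alert, ¬cardholder travelling abroad) = 0.026348/0.130508 ≈ 0.202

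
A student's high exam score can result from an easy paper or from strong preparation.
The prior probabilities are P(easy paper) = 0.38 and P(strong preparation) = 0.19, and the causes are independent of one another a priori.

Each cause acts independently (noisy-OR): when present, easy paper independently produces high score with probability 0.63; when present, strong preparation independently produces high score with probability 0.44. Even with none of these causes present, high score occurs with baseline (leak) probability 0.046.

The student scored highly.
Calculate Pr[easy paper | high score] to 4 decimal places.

Under noisy-OR, P(high score | causes) = 1 − (1−0.046)·∏(1−qᵢ) over the active causes.
For the numerator, keep only easy paper=true terms: 0.199153 + 0.057928 = 0.257081
Normalizer over all consistent configurations: 0.046*0.62*0.81 + 0.46576*0.62*0.19 + 0.64702*0.38*0.81 + 0.802331*0.38*0.19 = 0.335049
Posterior = 0.257081 / 0.335049 ≈ 0.7673

Pr[easy paper | high score] ≈ 0.7673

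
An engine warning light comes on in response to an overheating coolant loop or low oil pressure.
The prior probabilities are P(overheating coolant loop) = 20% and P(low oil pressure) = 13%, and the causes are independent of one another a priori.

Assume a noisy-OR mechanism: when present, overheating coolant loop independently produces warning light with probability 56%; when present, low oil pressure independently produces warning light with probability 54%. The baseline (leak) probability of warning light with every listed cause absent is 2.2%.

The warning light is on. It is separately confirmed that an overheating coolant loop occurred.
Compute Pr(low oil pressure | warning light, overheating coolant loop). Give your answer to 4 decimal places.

Pr(low oil pressure | warning light, overheating coolant loop) ≈ 0.1738

Under noisy-OR, P(warning light | causes) = 1 − (1−0.022)·∏(1−qᵢ) over the active causes.
By total probability over both values of low oil pressure:
  P(warning light | overheating coolant loop) = 0.56968·0.87 + 0.802053·0.13
        = 0.495622 + 0.104267 = 0.599889
Keeping only the low oil pressure-present terms gives 0.104267, so
  P(low oil pressure | warning light, overheating coolant loop) = 0.104267 / 0.599889 ≈ 0.1738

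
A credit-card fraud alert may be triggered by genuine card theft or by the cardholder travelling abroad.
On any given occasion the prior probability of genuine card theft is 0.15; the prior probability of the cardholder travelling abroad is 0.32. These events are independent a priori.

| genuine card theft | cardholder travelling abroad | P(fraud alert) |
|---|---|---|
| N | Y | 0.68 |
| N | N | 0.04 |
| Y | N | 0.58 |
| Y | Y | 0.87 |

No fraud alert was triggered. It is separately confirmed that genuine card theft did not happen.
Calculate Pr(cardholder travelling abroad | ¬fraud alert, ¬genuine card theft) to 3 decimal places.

By total probability over both values of cardholder travelling abroad:
  P(¬fraud alert | ¬genuine card theft) = 0.96*0.68 + 0.32*0.32
        = 0.652800 + 0.102400 = 0.755200
The terms with cardholder travelling abroad present sum to 0.102400, so
  P(cardholder travelling abroad | ¬fraud alert, ¬genuine card theft) = 0.102400 / 0.755200 ≈ 0.136

Pr(cardholder travelling abroad | ¬fraud alert, ¬genuine card theft) ≈ 0.136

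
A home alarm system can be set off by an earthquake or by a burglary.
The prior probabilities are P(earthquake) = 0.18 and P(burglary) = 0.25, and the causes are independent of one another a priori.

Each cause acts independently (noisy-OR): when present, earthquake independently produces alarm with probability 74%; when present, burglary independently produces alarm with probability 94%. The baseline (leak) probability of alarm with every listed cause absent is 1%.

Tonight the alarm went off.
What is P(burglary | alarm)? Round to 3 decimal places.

Under noisy-OR, P(alarm | causes) = 1 − (1−0.01)·∏(1−qᵢ) over the active causes.
Numerator (weight on configurations with burglary): 0.192823 + 0.044305 = 0.237128
The normalizing constant is 0.01×0.82×0.75 + 0.9406×0.82×0.25 + 0.7426×0.18×0.75 + 0.984556×0.18×0.25 = 0.343529
P(burglary | alarm) = 0.237128/0.343529 ≈ 0.690

P(burglary | alarm) ≈ 0.690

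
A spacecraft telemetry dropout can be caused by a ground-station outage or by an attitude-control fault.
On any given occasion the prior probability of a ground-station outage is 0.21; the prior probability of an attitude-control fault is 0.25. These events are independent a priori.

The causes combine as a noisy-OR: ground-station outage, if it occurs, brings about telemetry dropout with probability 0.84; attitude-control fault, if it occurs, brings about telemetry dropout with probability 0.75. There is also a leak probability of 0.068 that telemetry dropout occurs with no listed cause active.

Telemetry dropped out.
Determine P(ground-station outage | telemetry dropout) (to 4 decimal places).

P(ground-station outage | telemetry dropout) ≈ 0.4904

Under noisy-OR, P(telemetry dropout | causes) = 1 − (1−0.068)·∏(1−qᵢ) over the active causes.
P(telemetry dropout) = 0.068·0.79·0.75 + 0.767·0.79·0.25 + 0.85088·0.21·0.75 + 0.96272·0.21·0.25 = 0.040290 + 0.151483 + 0.134014 + 0.050543 = 0.376330
The ground-station outage-present share is 0.134014 + 0.050543 = 0.184557.
P(ground-station outage | telemetry dropout) = 0.184557 / 0.376330 ≈ 0.4904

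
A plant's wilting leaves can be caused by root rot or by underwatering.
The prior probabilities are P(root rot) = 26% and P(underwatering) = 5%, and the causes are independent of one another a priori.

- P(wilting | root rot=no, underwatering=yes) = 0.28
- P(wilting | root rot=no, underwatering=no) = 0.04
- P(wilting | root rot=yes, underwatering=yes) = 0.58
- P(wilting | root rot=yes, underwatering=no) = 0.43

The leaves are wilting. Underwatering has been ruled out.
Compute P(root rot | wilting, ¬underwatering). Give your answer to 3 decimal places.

For the numerator, keep only root rot=true terms: 0.43*0.26 = 0.111800
The normalizing constant is 0.04*0.74 + 0.43*0.26 = 0.141400
P(root rot | wilting, ¬underwatering) = 0.111800/0.141400 ≈ 0.791

P(root rot | wilting, ¬underwatering) ≈ 0.791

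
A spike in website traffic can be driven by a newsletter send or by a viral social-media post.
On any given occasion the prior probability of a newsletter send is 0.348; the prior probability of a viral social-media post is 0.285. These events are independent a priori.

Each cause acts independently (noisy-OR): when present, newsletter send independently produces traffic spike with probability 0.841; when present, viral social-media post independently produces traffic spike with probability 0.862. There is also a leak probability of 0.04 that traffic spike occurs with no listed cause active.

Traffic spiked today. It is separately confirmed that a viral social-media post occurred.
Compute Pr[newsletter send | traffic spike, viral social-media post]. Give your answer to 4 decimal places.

Under noisy-OR, P(traffic spike | causes) = 1 − (1−0.04)·∏(1−qᵢ) over the active causes.
Weight on newsletter send=true, given the evidence: 0.978936*0.348 = 0.340670
Denominator P(traffic spike | viral social-media post): 0.86752*0.652 + 0.978936*0.348 = 0.906293
P(newsletter send | traffic spike, viral social-media post) = 0.340670/0.906293 ≈ 0.3759

Pr[newsletter send | traffic spike, viral social-media post] ≈ 0.3759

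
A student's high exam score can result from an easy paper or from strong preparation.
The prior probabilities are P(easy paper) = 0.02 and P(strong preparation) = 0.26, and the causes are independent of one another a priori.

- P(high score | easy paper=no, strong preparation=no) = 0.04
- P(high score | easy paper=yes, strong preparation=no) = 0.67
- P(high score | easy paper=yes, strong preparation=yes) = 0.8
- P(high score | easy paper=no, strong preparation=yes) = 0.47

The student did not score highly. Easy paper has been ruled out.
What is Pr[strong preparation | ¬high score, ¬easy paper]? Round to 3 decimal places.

By total probability over both values of strong preparation:
  P(¬high score | ¬easy paper) = 0.96·0.74 + 0.53·0.26
        = 0.710400 + 0.137800 = 0.848200
Configurations with strong preparation contribute 0.137800, so
  P(strong preparation | ¬high score, ¬easy paper) = 0.137800 / 0.848200 ≈ 0.162

Pr[strong preparation | ¬high score, ¬easy paper] ≈ 0.162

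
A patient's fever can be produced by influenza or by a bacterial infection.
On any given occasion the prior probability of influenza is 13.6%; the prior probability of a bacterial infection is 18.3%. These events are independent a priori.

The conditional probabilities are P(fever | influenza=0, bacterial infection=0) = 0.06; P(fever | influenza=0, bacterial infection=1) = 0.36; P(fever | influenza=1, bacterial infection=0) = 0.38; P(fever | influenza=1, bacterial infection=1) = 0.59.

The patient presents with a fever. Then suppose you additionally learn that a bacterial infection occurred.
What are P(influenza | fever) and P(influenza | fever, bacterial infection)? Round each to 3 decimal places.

P(influenza | fever) ≈ 0.364; P(influenza | fever, bacterial infection) ≈ 0.205

Enumerate the 4 (influenza, bacterial infection) configurations and weight by the priors:
  P(fever) = 0.06×0.864×0.817 + 0.36×0.864×0.183 + 0.38×0.136×0.817 + 0.59×0.136×0.183
        = 0.042353 + 0.056920 + 0.042223 + 0.014684 = 0.156180
The terms with influenza present sum to 0.056907, so
  P(influenza | fever) = 0.056907 / 0.156180 ≈ 0.364

Now also conditioning on bacterial infection=true:
Sum P(fever|·) weighted by the priors over both values of influenza:
  P(fever | bacterial infection) = 0.36·0.864 + 0.59·0.136
        = 0.311040 + 0.080240 = 0.391280
Keeping only the influenza-present terms gives 0.080240, so
  P(influenza | fever, bacterial infection) = 0.080240 / 0.391280 ≈ 0.205
— bacterial infection explains away the evidence for influenza.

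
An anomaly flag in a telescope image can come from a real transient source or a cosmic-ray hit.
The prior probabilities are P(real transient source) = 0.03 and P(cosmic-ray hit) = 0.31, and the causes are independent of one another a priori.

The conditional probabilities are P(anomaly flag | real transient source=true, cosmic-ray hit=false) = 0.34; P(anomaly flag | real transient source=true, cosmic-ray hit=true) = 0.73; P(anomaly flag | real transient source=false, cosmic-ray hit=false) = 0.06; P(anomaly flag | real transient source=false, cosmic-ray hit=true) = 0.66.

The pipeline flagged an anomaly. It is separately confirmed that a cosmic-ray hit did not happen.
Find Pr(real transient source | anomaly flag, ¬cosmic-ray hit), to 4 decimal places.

Pr(real transient source | anomaly flag, ¬cosmic-ray hit) ≈ 0.1491

For the numerator, keep only real transient source=true terms: 0.34*0.03 = 0.010200
Normalizer over all consistent configurations: 0.06*0.97 + 0.34*0.03 = 0.068400
P(real transient source | anomaly flag, ¬cosmic-ray hit) = 0.010200/0.068400 ≈ 0.1491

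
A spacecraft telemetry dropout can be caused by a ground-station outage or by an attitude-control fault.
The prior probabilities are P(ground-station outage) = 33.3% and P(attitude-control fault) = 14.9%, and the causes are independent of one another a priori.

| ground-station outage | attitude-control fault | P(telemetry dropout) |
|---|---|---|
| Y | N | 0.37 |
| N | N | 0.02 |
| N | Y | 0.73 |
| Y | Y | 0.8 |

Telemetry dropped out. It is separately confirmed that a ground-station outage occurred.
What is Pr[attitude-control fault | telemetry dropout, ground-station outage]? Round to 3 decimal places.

Pr[attitude-control fault | telemetry dropout, ground-station outage] ≈ 0.275

P(telemetry dropout | ground-station outage) = 0.37×0.851 + 0.8×0.149 = 0.314870 + 0.119200 = 0.434070
Restricting to configurations with attitude-control fault present: 0.8×0.149 = 0.119200.
Hence the posterior is 0.119200/0.434070 ≈ 0.275.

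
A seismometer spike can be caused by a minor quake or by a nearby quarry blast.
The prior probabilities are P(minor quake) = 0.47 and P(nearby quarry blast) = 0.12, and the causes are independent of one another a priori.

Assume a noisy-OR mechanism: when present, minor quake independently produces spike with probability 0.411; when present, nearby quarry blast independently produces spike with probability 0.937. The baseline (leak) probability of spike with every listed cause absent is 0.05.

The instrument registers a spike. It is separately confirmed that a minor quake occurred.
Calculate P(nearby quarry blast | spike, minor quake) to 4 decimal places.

Under noisy-OR, P(spike | causes) = 1 − (1−0.05)·∏(1−qᵢ) over the active causes.
Numerator (weight on configurations with nearby quarry blast): 0.964748·0.12 = 0.115770
Denominator P(spike | minor quake): 0.44045·0.88 + 0.964748·0.12 = 0.503366
P(nearby quarry blast | spike, minor quake) = 0.115770/0.503366 ≈ 0.2300

P(nearby quarry blast | spike, minor quake) ≈ 0.2300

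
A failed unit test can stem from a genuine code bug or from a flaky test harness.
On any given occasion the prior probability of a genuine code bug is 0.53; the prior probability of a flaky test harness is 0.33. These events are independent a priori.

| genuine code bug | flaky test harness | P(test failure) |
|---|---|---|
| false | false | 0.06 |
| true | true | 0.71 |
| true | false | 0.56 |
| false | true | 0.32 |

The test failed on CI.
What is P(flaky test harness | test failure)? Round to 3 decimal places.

P(flaky test harness | test failure) ≈ 0.444

Sum P(test failure|·) weighted by the priors over the 4 (genuine code bug, flaky test harness) configurations:
  P(test failure) = 0.06*0.47*0.67 + 0.32*0.47*0.33 + 0.56*0.53*0.67 + 0.71*0.53*0.33
        = 0.018894 + 0.049632 + 0.198856 + 0.124179 = 0.391561
Keeping only the flaky test harness-present terms gives 0.173811, so
  P(flaky test harness | test failure) = 0.173811 / 0.391561 ≈ 0.444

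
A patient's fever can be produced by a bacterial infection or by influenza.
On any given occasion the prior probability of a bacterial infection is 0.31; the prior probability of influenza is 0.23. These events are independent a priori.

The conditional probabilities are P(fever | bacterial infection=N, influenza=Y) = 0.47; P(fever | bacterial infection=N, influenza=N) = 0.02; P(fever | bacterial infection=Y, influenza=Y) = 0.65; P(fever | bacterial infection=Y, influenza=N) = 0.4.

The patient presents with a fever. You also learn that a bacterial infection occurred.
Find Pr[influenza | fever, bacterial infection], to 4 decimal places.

Enumerate both values of influenza and weight by the priors:
  P(fever | bacterial infection) = 0.4·0.77 + 0.65·0.23
        = 0.308000 + 0.149500 = 0.457500
Keeping only the influenza-present terms gives 0.149500, so
  P(influenza | fever, bacterial infection) = 0.149500 / 0.457500 ≈ 0.3268

Pr[influenza | fever, bacterial infection] ≈ 0.3268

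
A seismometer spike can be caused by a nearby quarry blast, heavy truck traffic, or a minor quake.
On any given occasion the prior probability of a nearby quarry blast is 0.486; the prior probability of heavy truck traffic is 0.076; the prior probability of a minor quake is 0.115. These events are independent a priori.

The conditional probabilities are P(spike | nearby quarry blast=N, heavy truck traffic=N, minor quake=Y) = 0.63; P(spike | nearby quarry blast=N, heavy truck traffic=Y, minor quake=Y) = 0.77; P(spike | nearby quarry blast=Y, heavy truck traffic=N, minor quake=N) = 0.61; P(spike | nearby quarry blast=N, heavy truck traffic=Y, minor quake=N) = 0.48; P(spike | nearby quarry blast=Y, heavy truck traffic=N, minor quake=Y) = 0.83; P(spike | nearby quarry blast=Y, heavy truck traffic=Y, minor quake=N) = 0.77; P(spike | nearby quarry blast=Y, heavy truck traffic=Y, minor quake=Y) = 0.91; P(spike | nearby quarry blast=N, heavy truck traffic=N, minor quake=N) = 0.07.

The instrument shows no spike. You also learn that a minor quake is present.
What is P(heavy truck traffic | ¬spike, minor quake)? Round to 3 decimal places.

P(heavy truck traffic | ¬spike, minor quake) ≈ 0.047

P(¬spike | minor quake) = 0.37×0.514×0.924 + 0.23×0.514×0.076 + 0.17×0.486×0.924 + 0.09×0.486×0.076 = 0.175726 + 0.008985 + 0.076341 + 0.003324 = 0.264376
Of this, 0.012309 comes from 0.008985 + 0.003324 (the heavy truck traffic=true cases).
P(heavy truck traffic | ¬spike, minor quake) = 0.012309 / 0.264376 ≈ 0.047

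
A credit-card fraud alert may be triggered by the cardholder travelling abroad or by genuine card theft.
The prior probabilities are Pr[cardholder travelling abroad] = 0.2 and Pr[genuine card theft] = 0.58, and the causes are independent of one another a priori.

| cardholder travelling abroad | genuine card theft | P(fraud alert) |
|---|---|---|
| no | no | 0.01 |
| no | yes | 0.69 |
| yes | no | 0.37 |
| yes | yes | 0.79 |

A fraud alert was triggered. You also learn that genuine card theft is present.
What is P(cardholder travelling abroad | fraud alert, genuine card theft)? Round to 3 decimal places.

P(fraud alert | genuine card theft) = 0.69*0.8 + 0.79*0.2 = 0.552000 + 0.158000 = 0.710000
Of this, 0.158000 comes from 0.79*0.2 (the cardholder travelling abroad=true cases).
Hence the posterior is 0.158000/0.710000 ≈ 0.223.

P(cardholder travelling abroad | fraud alert, genuine card theft) ≈ 0.223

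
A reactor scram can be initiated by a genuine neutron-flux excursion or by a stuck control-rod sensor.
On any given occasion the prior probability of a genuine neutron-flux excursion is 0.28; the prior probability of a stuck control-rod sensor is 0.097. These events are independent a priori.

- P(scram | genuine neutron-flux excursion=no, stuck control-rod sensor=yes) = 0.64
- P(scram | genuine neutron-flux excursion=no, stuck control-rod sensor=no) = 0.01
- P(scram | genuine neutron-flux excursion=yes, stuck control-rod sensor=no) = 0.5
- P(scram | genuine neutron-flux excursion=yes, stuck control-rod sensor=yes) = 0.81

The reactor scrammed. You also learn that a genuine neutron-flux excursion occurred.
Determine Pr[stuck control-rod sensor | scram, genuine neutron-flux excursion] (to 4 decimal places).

Pr[stuck control-rod sensor | scram, genuine neutron-flux excursion] ≈ 0.1482

Weight on stuck control-rod sensor=true, given the evidence: 0.81*0.097 = 0.078570
Normalizer over all consistent configurations: 0.5*0.903 + 0.81*0.097 = 0.530070
P(stuck control-rod sensor | scram, genuine neutron-flux excursion) = 0.078570/0.530070 ≈ 0.1482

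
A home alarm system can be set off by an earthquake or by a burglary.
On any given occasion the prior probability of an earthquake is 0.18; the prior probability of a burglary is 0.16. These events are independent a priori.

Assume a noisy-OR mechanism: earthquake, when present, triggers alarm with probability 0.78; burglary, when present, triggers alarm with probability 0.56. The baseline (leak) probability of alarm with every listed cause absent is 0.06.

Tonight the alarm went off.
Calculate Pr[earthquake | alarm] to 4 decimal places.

Under noisy-OR, P(alarm | causes) = 1 − (1−0.06)·∏(1−qᵢ) over the active causes.
For the numerator, keep only earthquake=true terms: 0.119932 + 0.026179 = 0.146111
The normalizing constant is 0.06×0.82×0.84 + 0.5864×0.82×0.16 + 0.7932×0.18×0.84 + 0.909008×0.18×0.16 = 0.264375
Posterior = 0.146111 / 0.264375 ≈ 0.5527

Pr[earthquake | alarm] ≈ 0.5527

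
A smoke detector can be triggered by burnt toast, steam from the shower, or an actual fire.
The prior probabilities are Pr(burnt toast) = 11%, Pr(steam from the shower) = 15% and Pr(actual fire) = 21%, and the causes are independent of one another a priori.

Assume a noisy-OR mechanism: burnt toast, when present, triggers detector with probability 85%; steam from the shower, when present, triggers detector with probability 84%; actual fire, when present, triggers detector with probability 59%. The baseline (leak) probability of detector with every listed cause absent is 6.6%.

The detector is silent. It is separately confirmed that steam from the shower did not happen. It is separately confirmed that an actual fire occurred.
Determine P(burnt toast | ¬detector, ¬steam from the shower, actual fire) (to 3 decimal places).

P(burnt toast | ¬detector, ¬steam from the shower, actual fire) ≈ 0.018

Under noisy-OR, P(detector | causes) = 1 − (1−0.066)·∏(1−qᵢ) over the active causes.
Sum P(¬detector|·) weighted by the priors over both values of burnt toast:
  P(¬detector | ¬steam from the shower, actual fire) = 0.38294*0.89 + 0.057441*0.11
        = 0.340817 + 0.006319 = 0.347136
Keeping only the burnt toast-present terms gives 0.006319, so
  P(burnt toast | ¬detector, ¬steam from the shower, actual fire) = 0.006319 / 0.347136 ≈ 0.018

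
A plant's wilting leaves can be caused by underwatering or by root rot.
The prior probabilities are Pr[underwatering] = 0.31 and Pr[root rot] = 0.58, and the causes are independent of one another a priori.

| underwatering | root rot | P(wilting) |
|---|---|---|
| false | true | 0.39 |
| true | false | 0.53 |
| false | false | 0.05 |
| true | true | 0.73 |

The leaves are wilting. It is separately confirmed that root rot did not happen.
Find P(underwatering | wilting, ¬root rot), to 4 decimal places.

P(underwatering | wilting, ¬root rot) ≈ 0.8265

Enumerate both values of underwatering and weight by the priors:
  P(wilting | ¬root rot) = 0.05*0.69 + 0.53*0.31
        = 0.034500 + 0.164300 = 0.198800
The terms with underwatering present sum to 0.164300, so
  P(underwatering | wilting, ¬root rot) = 0.164300 / 0.198800 ≈ 0.8265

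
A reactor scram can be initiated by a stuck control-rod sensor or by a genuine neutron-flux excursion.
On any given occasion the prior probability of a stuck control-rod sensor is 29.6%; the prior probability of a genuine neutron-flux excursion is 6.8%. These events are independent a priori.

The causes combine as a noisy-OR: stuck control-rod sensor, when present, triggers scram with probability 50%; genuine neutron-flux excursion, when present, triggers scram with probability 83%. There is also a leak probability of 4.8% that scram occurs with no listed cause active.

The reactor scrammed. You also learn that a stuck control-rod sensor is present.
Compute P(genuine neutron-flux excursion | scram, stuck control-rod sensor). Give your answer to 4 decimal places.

Under noisy-OR, P(scram | causes) = 1 − (1−0.048)·∏(1−qᵢ) over the active causes.
By total probability over both values of genuine neutron-flux excursion:
  P(scram | stuck control-rod sensor) = 0.524×0.932 + 0.91908×0.068
        = 0.488368 + 0.062497 = 0.550865
The terms with genuine neutron-flux excursion present sum to 0.062497, so
  P(genuine neutron-flux excursion | scram, stuck control-rod sensor) = 0.062497 / 0.550865 ≈ 0.1135

P(genuine neutron-flux excursion | scram, stuck control-rod sensor) ≈ 0.1135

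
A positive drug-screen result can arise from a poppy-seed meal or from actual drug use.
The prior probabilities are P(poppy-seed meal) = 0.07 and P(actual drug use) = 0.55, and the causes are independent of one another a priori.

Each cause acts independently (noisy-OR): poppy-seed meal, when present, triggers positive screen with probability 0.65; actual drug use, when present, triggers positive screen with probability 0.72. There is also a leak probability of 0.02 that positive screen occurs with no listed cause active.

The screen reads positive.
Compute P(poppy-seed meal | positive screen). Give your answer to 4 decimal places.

Under noisy-OR, P(positive screen | causes) = 1 − (1−0.02)·∏(1−qᵢ) over the active causes.
By total probability over the 4 (poppy-seed meal, actual drug use) configurations:
  P(positive screen) = 0.02×0.93×0.45 + 0.7256×0.93×0.55 + 0.657×0.07×0.45 + 0.90396×0.07×0.55
        = 0.008370 + 0.371144 + 0.020696 + 0.034802 = 0.435012
Keeping only the poppy-seed meal-present terms gives 0.055498, so
  P(poppy-seed meal | positive screen) = 0.055498 / 0.435012 ≈ 0.1276

P(poppy-seed meal | positive screen) ≈ 0.1276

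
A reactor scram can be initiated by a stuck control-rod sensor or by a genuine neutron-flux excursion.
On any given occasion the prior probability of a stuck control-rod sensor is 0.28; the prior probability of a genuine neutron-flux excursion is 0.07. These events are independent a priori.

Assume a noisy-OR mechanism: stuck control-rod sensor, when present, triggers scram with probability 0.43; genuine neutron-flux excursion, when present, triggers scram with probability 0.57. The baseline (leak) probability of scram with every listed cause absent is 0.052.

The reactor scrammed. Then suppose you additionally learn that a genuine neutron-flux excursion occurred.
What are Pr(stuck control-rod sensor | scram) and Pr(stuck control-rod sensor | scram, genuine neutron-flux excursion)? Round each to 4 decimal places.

Under noisy-OR, P(scram | causes) = 1 − (1−0.052)·∏(1−qᵢ) over the active causes.
Weight on stuck control-rod sensor=true, given the evidence: 0.119690 + 0.015046 = 0.134736
The normalizing constant is 0.052·0.72·0.93 + 0.59236·0.72·0.07 + 0.45964·0.28·0.93 + 0.767645·0.28·0.07 = 0.199410
Posterior = 0.134736 / 0.199410 ≈ 0.6757

Now also conditioning on genuine neutron-flux excursion=true:
Sum P(scram|·) weighted by the priors over both values of stuck control-rod sensor:
  P(scram | genuine neutron-flux excursion) = 0.59236*0.72 + 0.767645*0.28
        = 0.426499 + 0.214941 = 0.641440
Configurations with stuck control-rod sensor contribute 0.214941, so
  P(stuck control-rod sensor | scram, genuine neutron-flux excursion) = 0.214941 / 0.641440 ≈ 0.3351
— genuine neutron-flux excursion explains away the evidence for stuck control-rod sensor.

Pr(stuck control-rod sensor | scram) ≈ 0.6757; Pr(stuck control-rod sensor | scram, genuine neutron-flux excursion) ≈ 0.3351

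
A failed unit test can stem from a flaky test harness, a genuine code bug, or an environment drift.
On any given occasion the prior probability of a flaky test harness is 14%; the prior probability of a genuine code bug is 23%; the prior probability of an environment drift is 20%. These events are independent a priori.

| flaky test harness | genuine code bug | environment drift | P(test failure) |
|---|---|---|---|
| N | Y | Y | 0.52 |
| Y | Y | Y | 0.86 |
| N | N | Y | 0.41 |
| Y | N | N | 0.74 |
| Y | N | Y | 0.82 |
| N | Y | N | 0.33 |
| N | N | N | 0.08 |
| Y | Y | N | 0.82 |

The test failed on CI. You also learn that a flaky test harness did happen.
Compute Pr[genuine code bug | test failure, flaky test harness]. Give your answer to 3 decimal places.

Pr[genuine code bug | test failure, flaky test harness] ≈ 0.247

P(test failure | flaky test harness) = 0.74·0.77·0.8 + 0.82·0.77·0.2 + 0.82·0.23·0.8 + 0.86·0.23·0.2 = 0.455840 + 0.126280 + 0.150880 + 0.039560 = 0.772560
Of this, 0.190440 comes from 0.150880 + 0.039560 (the genuine code bug=true cases).
P(genuine code bug | test failure, flaky test harness) = 0.190440 / 0.772560 ≈ 0.247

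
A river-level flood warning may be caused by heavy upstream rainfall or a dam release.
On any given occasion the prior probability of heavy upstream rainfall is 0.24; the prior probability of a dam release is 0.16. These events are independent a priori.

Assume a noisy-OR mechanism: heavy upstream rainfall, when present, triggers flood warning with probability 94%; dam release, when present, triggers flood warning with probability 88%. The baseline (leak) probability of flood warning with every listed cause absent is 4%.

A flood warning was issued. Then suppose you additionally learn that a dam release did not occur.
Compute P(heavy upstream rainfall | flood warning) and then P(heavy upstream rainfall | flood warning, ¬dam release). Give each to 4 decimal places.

Under noisy-OR, P(flood warning | causes) = 1 − (1−0.04)·∏(1−qᵢ) over the active causes.
Weight on heavy upstream rainfall=true, given the evidence: 0.189988 + 0.038135 = 0.228123
The normalizing constant is 0.04×0.76×0.84 + 0.8848×0.76×0.16 + 0.9424×0.24×0.84 + 0.993088×0.24×0.16 = 0.361251
Posterior = 0.228123 / 0.361251 ≈ 0.6315

With the extra evidence:
Numerator (weight on configurations with heavy upstream rainfall): 0.9424*0.24 = 0.226176
The normalizing constant is 0.04*0.76 + 0.9424*0.24 = 0.256576
P(heavy upstream rainfall | flood warning, ¬dam release) = 0.226176/0.256576 ≈ 0.8815
With dam release excluded, heavy upstream rainfall must carry more of the explanatory weight for the flood warning.

P(heavy upstream rainfall | flood warning) ≈ 0.6315; P(heavy upstream rainfall | flood warning, ¬dam release) ≈ 0.8815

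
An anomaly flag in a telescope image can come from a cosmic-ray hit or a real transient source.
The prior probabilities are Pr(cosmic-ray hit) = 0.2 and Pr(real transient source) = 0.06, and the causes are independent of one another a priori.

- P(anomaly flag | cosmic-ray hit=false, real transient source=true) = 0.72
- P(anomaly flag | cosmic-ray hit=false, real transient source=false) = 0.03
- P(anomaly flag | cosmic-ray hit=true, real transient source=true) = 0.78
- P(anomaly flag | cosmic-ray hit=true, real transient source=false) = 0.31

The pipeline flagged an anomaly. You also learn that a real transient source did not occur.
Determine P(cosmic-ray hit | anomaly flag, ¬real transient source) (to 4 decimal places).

P(anomaly flag | ¬real transient source) = 0.03·0.8 + 0.31·0.2 = 0.024000 + 0.062000 = 0.086000
Restricting to configurations with cosmic-ray hit present: 0.31·0.2 = 0.062000.
So P(cosmic-ray hit | anomaly flag, ¬real transient source) = 0.062000/0.086000 ≈ 0.7209.

P(cosmic-ray hit | anomaly flag, ¬real transient source) ≈ 0.7209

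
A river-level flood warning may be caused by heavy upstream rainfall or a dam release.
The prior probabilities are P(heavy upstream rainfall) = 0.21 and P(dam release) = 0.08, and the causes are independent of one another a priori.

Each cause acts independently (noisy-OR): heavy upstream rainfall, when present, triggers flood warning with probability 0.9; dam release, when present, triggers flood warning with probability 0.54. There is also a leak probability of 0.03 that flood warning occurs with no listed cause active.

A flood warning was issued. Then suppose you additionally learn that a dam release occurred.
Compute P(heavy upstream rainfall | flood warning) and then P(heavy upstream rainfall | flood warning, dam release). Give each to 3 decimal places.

Under noisy-OR, P(flood warning | causes) = 1 − (1−0.03)·∏(1−qᵢ) over the active causes.
P(flood warning) = 0.03·0.79·0.92 + 0.5538·0.79·0.08 + 0.903·0.21·0.92 + 0.95538·0.21·0.08 = 0.021804 + 0.035000 + 0.174460 + 0.016050 = 0.247314
Restricting to configurations with heavy upstream rainfall present: 0.174460 + 0.016050 = 0.190510.
Hence the posterior is 0.190510/0.247314 ≈ 0.770.

Now condition on the additional information:
Numerator (weight on configurations with heavy upstream rainfall): 0.95538·0.21 = 0.200630
Normalizer over all consistent configurations: 0.5538·0.79 + 0.95538·0.21 = 0.638132
P(heavy upstream rainfall | flood warning, dam release) = 0.200630/0.638132 ≈ 0.314
Conditioning on dam release lowers the posterior on heavy upstream rainfall: the classic explaining-away effect in a common-effect structure.

P(heavy upstream rainfall | flood warning) ≈ 0.770; P(heavy upstream rainfall | flood warning, dam release) ≈ 0.314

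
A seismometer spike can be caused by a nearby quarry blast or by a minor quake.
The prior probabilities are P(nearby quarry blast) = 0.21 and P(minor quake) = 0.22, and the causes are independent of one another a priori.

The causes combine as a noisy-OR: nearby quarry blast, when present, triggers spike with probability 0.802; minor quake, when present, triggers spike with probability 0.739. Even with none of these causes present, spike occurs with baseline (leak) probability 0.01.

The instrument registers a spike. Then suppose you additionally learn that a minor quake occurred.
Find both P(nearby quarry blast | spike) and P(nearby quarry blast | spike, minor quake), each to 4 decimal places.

P(nearby quarry blast | spike) ≈ 0.5652; P(nearby quarry blast | spike, minor quake) ≈ 0.2538

Under noisy-OR, P(spike | causes) = 1 − (1−0.01)·∏(1−qᵢ) over the active causes.
For the numerator, keep only nearby quarry blast=true terms: 0.131692 + 0.043836 = 0.175528
Denominator P(spike): 0.01*0.79*0.78 + 0.74161*0.79*0.22 + 0.80398*0.21*0.78 + 0.948839*0.21*0.22 = 0.310582
P(nearby quarry blast | spike) = 0.175528/0.310582 ≈ 0.5652

Now condition on the additional information:
P(spike | minor quake) = 0.74161·0.79 + 0.948839·0.21 = 0.585872 + 0.199256 = 0.785128
The nearby quarry blast-present share is 0.948839·0.21 = 0.199256.
P(nearby quarry blast | spike, minor quake) = 0.199256 / 0.785128 ≈ 0.2538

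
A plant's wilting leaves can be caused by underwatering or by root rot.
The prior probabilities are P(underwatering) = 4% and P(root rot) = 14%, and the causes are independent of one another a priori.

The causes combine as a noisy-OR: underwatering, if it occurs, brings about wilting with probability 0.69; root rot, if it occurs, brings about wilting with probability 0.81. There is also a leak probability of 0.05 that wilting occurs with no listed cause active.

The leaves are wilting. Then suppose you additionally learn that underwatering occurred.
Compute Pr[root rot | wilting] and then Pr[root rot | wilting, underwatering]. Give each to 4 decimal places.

Under noisy-OR, P(wilting | causes) = 1 − (1−0.05)·∏(1−qᵢ) over the active causes.
Enumerate the 4 (underwatering, root rot) configurations and weight by the priors:
  P(wilting) = 0.05*0.96*0.86 + 0.8195*0.96*0.14 + 0.7055*0.04*0.86 + 0.944045*0.04*0.14
        = 0.041280 + 0.110141 + 0.024269 + 0.005287 = 0.180977
The terms with root rot present sum to 0.115428, so
  P(root rot | wilting) = 0.115428 / 0.180977 ≈ 0.6378

With the extra evidence:
By total probability over both values of root rot:
  P(wilting | underwatering) = 0.7055*0.86 + 0.944045*0.14
        = 0.606730 + 0.132166 = 0.738896
Keeping only the root rot-present terms gives 0.132166, so
  P(root rot | wilting, underwatering) = 0.132166 / 0.738896 ≈ 0.1789
This is intercausal reasoning (explaining away): once underwatering accounts for the wilting, root rot becomes less likely.

Pr[root rot | wilting] ≈ 0.6378; Pr[root rot | wilting, underwatering] ≈ 0.1789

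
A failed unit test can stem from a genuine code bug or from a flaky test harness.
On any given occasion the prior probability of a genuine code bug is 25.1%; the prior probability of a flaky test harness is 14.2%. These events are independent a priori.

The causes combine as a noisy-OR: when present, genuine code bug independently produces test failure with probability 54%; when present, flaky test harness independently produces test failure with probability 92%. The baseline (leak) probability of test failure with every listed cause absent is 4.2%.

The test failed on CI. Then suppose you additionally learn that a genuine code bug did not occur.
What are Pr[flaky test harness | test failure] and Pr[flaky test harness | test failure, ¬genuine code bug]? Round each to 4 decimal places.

Under noisy-OR, P(test failure | causes) = 1 − (1−0.042)·∏(1−qᵢ) over the active causes.
Enumerate the 4 (genuine code bug, flaky test harness) configurations and weight by the priors:
  P(test failure) = 0.042·0.749·0.858 + 0.92336·0.749·0.142 + 0.55932·0.251·0.858 + 0.964746·0.251·0.142
        = 0.026991 + 0.098207 + 0.120454 + 0.034385 = 0.280037
The terms with flaky test harness present sum to 0.132592, so
  P(flaky test harness | test failure) = 0.132592 / 0.280037 ≈ 0.4735

With the extra evidence:
P(test failure | ¬genuine code bug) = 0.042×0.858 + 0.92336×0.142 = 0.036036 + 0.131117 = 0.167153
Of this, 0.131117 comes from 0.92336×0.142 (the flaky test harness=true cases).
P(flaky test harness | test failure, ¬genuine code bug) = 0.131117 / 0.167153 ≈ 0.7844

Pr[flaky test harness | test failure] ≈ 0.4735; Pr[flaky test harness | test failure, ¬genuine code bug] ≈ 0.7844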